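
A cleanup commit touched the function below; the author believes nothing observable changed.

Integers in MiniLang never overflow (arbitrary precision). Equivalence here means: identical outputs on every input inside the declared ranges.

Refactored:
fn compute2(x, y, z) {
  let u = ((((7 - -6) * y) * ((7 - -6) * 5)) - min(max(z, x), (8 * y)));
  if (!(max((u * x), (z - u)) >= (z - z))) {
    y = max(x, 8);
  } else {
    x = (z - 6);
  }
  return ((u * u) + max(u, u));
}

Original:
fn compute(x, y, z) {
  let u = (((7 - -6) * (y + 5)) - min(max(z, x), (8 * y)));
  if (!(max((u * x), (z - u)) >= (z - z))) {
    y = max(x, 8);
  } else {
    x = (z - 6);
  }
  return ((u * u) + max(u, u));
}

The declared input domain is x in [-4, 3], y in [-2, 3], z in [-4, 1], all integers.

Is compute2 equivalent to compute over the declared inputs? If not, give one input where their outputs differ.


x=-4, y=-2, z=-4 yields 3080 from compute but 2800602 from compute2.
verdict: not equivalent; witness: x=-4, y=-2, z=-4


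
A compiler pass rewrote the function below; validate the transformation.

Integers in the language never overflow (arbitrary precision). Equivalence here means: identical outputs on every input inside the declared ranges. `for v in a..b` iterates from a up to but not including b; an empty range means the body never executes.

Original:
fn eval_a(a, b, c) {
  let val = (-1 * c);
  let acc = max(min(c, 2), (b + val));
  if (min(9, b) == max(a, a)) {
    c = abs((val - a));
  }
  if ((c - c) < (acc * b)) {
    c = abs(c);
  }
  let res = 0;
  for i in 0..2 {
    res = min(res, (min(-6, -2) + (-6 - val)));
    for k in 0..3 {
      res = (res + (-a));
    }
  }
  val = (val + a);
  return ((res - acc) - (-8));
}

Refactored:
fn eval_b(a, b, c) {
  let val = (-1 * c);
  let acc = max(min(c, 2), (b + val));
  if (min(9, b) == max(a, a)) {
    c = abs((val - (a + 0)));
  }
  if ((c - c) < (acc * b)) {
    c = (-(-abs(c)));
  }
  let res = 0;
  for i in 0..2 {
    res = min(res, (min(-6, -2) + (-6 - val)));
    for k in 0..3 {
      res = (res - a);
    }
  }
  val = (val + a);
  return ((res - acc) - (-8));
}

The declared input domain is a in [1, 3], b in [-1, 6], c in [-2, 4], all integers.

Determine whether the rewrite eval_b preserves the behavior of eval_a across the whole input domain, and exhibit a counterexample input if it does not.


Comparing the listings, the differences include: constant usage differs; arithmetic usage differs.
As a probe, take a=2, b=5, c=4: eval_a runs val=-4, then acc=2, then (min(9, b) == max(a, a)) is false, then ((c - c) < (acc * b)) is true, then c=4, then res=0, then (i=0), then res=-8, then (k=0), then res=-10, then (k=1), then res=-12, then (k=2), then res=-14, then (i=1), then res=-14, then (k=0), then res=-16, then (k=1), then res=-18, then (k=2), then res=-20, then val=-2, then returns -14; eval_b runs val=-4, then acc=2, then (min(9, b) == max(a, a)) is false, then ((c - c) < (acc * b)) is true, then c=4, then res=0, then (i=0), then res=-8, then (k=0), then res=-10, then (k=1), then res=-12, then (k=2), then res=-14, then (i=1), then res=-14, then (k=0), then res=-16, then (k=1), then res=-18, then (k=2), then res=-20, then val=-2, then returns -14; both end at -14.
Sweeping the whole domain (168 inputs) finds no disagreement.
verdict: equivalent


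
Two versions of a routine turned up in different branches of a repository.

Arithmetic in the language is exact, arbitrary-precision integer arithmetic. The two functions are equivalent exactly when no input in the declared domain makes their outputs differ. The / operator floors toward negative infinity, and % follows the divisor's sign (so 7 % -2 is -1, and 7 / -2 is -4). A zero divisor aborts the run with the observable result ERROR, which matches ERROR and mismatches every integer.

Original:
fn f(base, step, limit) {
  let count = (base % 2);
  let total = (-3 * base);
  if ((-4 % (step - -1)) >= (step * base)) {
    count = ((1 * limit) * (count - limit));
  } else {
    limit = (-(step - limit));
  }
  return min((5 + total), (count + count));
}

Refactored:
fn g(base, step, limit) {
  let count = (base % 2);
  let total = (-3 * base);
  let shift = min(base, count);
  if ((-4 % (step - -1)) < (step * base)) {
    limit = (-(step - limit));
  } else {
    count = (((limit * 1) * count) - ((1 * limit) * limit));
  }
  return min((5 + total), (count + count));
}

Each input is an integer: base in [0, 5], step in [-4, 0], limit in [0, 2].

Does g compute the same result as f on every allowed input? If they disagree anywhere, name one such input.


The suspicious-looking change has no observable effect anywhere in the declared ranges; all 90 inputs agree.
verdict: equivalent


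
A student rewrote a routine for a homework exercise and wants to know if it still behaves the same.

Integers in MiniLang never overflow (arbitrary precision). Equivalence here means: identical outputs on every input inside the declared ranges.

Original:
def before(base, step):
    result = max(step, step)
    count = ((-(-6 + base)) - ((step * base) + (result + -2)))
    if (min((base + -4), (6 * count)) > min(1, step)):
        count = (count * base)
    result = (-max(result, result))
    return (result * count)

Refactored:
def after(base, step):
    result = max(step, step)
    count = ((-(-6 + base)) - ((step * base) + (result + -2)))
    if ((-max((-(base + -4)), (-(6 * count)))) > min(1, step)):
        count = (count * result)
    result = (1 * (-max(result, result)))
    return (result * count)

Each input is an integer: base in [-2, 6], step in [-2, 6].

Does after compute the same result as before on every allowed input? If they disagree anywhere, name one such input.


Evaluate both at base=3, step=-2.
before: result := -2 | count := 13 | (min((base + -4), (6 * count)) > min(1, step)): true | count := 39 | result := 2 | result 78
after: result := -2 | count := 13 | ((-max((-(base + -4)), (-(6 * count)))) > min(1, step)): true | count := -26 | result := 2 | result -52
78 and -52 differ, so these are not the same function on this domain.
verdict: not equivalent; witness: base=3, step=-2


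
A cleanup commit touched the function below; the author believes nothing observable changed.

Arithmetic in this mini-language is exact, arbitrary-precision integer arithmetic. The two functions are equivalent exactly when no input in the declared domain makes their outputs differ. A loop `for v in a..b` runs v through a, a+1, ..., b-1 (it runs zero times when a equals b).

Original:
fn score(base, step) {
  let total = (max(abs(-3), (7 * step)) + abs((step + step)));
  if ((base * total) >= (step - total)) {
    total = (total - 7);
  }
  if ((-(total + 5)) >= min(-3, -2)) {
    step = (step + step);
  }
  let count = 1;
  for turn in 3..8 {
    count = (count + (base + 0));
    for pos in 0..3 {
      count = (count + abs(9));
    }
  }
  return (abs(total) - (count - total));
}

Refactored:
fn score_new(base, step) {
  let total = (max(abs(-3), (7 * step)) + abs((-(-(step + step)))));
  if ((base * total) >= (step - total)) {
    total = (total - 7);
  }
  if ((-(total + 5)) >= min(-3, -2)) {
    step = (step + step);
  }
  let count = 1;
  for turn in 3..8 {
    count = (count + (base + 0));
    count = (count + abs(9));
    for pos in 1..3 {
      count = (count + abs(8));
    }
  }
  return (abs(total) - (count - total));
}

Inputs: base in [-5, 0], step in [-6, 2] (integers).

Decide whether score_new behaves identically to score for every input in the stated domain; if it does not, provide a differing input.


Not equivalent: base=-5, step=-6 separates them (-81 vs -71).
score: total := 15 | ((base * total) >= (step - total)): false | ((-(total + 5)) >= min(-3, -2)): false | count := 1 | iter turn=3: | count := -4 | iter pos=0: | count := 5 | iter pos=1: | count := 14 | iter pos=2: | count := 23 | iter turn=4: | count := 18 | iter pos=0: | count := 27 | iter pos=1: | count := 36 | iter pos=2: | count := 45 | iter turn=5: | count := 40 | iter pos=0: | count := 49 | iter pos=1: | count := 58 | iter pos=2: | count := 67 | iter turn=6: | count := 62 | iter pos=0: | count := 71 | iter pos=1: | count := 80 | iter pos=2: | count := 89 | iter turn=7: | count := 84 | iter pos=0: | count := 93 | iter pos=1: | count := 102 | iter pos=2: | count := 111 | result -81
score_new: total := 15 | ((base * total) >= (step - total)): false | ((-(total + 5)) >= min(-3, -2)): false | count := 1 | iter turn=3: | count := -4 | count := 5 | iter pos=1: | count := 13 | iter pos=2: | count := 21 | iter turn=4: | count := 16 | count := 25 | iter pos=1: | count := 33 | iter pos=2: | count := 41 | iter turn=5: | count := 36 | count := 45 | iter pos=1: | count := 53 | iter pos=2: | count := 61 | iter turn=6: | count := 56 | count := 65 | iter pos=1: | count := 73 | iter pos=2: | count := 81 | iter turn=7: | count := 76 | count := 85 | iter pos=1: | count := 93 | iter pos=2: | count := 101 | result -71
verdict: not equivalent; witness: base=-5, step=-6


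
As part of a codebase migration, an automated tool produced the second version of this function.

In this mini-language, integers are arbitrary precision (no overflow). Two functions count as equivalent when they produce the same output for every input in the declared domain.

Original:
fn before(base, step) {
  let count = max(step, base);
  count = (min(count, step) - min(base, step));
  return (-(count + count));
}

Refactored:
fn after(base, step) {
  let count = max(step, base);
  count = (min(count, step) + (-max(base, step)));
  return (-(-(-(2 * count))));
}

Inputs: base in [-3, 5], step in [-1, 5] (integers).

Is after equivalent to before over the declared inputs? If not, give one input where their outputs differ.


Take base=-3, step=-1.
before: count = -1; count = 2; return -4
after: count = -1; count = 0; return 0
-4 and 0 differ, so these are not the same function on this domain.
verdict: not equivalent; witness: base=-3, step=-1


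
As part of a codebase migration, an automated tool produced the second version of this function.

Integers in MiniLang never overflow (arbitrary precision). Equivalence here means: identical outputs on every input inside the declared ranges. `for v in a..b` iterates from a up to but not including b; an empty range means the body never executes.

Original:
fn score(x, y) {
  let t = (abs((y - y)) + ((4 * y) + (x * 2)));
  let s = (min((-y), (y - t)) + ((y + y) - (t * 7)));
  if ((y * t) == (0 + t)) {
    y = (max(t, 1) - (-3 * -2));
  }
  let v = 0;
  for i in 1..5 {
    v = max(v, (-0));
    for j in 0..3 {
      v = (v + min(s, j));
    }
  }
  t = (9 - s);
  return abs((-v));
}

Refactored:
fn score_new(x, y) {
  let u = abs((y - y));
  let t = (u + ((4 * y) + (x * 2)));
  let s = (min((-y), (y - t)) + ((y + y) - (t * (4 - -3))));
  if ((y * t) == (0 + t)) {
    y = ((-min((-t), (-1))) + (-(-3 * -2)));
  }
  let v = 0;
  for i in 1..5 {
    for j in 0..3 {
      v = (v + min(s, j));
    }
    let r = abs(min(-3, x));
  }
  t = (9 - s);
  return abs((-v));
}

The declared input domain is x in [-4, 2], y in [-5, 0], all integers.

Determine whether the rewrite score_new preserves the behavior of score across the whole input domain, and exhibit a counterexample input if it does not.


The rewrite breaks on x=1, y=0, where the results are 48 and 192.
score: t becomes 2; next s becomes -16; next ((y * t) == (0 + t)) evaluates to false; next v becomes 0; next at i=1:; next v becomes 0; next at j=0:; next v becomes -16; next at j=1:; next v becomes -32; next at j=2:; next v becomes -48; next at i=2:; next v becomes 0; next at j=0:; next v becomes -16; next at j=1:; next v becomes -32; next at j=2:; next v becomes -48; next at i=3:; next v becomes 0; next at j=0:; next v becomes -16; next at j=1:; next v becomes -32; next at j=2:; next v becomes -48; next at i=4:; next v becomes 0; next at j=0:; next v becomes -16; next at j=1:; next v becomes -32; next at j=2:; next v becomes -48; next t becomes 25; next final value 48
score_new: u becomes 0; next t becomes 2; next s becomes -16; next ((y * t) == (0 + t)) evaluates to false; next v becomes 0; next at i=1:; next at j=0:; next v becomes -16; next at j=1:; next v becomes -32; next at j=2:; next v becomes -48; next r becomes 3; next at i=2:; next at j=0:; next v becomes -64; next at j=1:; next v becomes -80; next at j=2:; next v becomes -96; next r becomes 3; next at i=3:; next at j=0:; next v becomes -112; next at j=1:; next v becomes -128; next at j=2:; next v becomes -144; next r becomes 3; next at i=4:; next at j=0:; next v becomes -160; next at j=1:; next v becomes -176; next at j=2:; next v becomes -192; next r becomes 3; next t becomes 25; next final value 192
verdict: not equivalent; witness: x=1, y=0


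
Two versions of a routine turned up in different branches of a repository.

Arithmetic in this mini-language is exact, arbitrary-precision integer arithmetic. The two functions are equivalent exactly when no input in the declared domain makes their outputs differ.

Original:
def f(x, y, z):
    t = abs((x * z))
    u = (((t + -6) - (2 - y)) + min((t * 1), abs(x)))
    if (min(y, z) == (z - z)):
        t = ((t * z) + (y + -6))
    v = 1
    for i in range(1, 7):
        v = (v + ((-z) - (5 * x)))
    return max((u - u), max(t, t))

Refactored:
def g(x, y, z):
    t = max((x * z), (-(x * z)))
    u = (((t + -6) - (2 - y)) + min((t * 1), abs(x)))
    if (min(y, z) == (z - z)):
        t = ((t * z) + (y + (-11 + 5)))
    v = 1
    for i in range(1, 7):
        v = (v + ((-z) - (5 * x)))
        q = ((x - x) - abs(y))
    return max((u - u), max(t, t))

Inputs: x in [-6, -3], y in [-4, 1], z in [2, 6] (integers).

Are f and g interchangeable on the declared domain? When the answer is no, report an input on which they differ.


Changes here: constant usage differs, and local variable names differ, and arithmetic usage differs, and statement counts differ, and min/max/abs usage differs; the full 120-point sweep finds no disagreement.
verdict: equivalent


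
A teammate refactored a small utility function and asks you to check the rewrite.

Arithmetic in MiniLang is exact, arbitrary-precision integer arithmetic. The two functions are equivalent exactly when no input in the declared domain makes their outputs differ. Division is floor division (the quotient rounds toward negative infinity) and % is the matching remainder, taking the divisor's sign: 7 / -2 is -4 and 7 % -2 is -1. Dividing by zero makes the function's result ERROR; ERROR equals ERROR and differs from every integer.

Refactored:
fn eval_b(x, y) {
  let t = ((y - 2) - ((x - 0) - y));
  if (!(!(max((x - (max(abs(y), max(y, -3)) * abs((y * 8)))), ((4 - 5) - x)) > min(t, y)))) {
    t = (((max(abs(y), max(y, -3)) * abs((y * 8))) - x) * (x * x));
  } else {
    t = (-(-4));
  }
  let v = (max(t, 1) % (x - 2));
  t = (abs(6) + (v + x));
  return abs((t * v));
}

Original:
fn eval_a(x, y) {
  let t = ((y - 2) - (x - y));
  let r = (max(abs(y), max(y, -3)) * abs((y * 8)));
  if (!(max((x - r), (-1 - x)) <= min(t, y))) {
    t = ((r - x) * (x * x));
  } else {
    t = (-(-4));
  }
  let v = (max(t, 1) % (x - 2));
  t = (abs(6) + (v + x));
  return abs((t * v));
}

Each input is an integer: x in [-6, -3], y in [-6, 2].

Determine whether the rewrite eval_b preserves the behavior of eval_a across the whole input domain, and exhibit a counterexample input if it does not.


Comparing the listings, the differences include: min/max/abs usage differs; statement counts differ; arithmetic usage differs; constant usage differs; comparison usage differs; boolean connective usage differs; local variable names differ.
Spot check at x=-6, y=-6 — eval_a: t = -8; r = 288; (!(max((x - r), (-1 - x)) <= min(t, y))) -> true; t = 10584; v = 0; t = 0; return 0. eval_b: t = -8; (!(!(max((x - (max(abs(y), max(y, -3)) * abs((y * 8)))), ((4 - 5) - x)) > min(t, y)))) -> true; t = 10584; v = 0; t = 0; return 0. Both give 0.
Sweeping the whole domain (36 inputs) finds no disagreement.
verdict: equivalent


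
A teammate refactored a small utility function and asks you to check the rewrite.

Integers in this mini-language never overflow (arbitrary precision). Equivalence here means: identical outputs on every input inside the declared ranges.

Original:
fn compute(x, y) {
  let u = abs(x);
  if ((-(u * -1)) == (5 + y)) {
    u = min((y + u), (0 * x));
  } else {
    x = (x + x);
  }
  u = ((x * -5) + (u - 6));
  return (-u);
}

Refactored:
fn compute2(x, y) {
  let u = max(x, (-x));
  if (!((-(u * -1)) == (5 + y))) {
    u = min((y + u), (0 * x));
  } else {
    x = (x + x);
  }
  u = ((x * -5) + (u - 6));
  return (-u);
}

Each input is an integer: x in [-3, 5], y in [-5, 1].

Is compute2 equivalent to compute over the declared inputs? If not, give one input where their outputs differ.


These are not equivalent — on x=-3, y=-5 the outputs split (-27 vs -7).
compute: u becomes 3; next ((-(u * -1)) == (5 + y)) evaluates to false; next x becomes -6; next u becomes 27; next final value -27
compute2: u becomes 3; next (!((-(u * -1)) == (5 + y))) evaluates to true; next u becomes -2; next u becomes 7; next final value -7
verdict: not equivalent; witness: x=-3, y=-5


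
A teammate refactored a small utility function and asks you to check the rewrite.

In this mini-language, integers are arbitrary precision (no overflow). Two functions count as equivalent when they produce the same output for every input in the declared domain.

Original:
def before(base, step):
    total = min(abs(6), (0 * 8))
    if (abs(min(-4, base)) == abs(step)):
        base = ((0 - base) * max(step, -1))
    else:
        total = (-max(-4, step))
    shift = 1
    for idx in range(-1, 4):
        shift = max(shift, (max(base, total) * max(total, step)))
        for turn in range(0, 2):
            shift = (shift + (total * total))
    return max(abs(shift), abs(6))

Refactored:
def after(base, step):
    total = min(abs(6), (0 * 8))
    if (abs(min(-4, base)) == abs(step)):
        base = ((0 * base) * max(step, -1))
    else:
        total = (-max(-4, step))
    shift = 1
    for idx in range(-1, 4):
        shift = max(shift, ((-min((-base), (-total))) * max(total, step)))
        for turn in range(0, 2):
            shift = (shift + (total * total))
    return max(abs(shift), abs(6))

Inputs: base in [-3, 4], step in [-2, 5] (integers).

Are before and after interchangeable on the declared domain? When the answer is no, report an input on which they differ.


Input base=-3, step=4: 48 from before versus 6 from after.
verdict: not equivalent; witness: base=-3, step=4


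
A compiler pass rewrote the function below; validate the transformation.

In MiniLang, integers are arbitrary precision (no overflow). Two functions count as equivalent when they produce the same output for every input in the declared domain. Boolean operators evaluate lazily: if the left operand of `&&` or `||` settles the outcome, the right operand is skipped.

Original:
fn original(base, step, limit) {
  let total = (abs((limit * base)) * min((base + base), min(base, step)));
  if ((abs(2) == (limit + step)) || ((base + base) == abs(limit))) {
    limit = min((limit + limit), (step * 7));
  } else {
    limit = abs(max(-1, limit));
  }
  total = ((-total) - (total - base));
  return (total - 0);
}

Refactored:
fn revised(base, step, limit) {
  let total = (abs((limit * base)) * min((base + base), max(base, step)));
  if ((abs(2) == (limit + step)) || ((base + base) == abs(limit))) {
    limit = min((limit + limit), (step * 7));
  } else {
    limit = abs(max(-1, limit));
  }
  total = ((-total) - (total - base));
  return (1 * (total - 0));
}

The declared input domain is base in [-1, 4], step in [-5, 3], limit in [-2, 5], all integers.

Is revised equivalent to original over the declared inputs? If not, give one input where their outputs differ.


Try base=-1, step=-5, limit=-2.
original: total becomes -10; next ((abs(2) == (limit + step)) || ((base + base) == abs(limit))) evaluates to false; next limit becomes 1; next total becomes 19; next final value 19
revised: total becomes -4; next ((abs(2) == (limit + step)) || ((base + base) == abs(limit))) evaluates to false; next limit becomes 1; next total becomes 7; next final value 7
19 and 7 differ, so these are not the same function on this domain.
verdict: not equivalent; witness: base=-1, step=-5, limit=-2


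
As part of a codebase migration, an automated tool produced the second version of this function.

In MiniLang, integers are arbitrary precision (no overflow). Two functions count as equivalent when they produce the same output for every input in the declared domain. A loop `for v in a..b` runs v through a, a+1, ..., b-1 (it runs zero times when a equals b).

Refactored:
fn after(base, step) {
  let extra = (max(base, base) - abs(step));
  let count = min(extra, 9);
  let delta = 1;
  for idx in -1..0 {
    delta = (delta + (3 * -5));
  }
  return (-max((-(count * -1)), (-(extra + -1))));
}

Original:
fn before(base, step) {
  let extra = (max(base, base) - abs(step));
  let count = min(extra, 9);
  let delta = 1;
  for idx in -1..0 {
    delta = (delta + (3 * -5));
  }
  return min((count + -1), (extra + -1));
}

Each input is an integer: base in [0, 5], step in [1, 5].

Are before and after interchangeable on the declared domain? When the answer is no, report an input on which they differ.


Not equivalent: base=2, step=1 separates them (0 vs -1).
before: extra := 1 | count := 1 | delta := 1 | iter idx=-1: | delta := -14 | result 0
after: extra := 1 | count := 1 | delta := 1 | iter idx=-1: | delta := -14 | result -1
verdict: not equivalent; witness: base=2, step=1


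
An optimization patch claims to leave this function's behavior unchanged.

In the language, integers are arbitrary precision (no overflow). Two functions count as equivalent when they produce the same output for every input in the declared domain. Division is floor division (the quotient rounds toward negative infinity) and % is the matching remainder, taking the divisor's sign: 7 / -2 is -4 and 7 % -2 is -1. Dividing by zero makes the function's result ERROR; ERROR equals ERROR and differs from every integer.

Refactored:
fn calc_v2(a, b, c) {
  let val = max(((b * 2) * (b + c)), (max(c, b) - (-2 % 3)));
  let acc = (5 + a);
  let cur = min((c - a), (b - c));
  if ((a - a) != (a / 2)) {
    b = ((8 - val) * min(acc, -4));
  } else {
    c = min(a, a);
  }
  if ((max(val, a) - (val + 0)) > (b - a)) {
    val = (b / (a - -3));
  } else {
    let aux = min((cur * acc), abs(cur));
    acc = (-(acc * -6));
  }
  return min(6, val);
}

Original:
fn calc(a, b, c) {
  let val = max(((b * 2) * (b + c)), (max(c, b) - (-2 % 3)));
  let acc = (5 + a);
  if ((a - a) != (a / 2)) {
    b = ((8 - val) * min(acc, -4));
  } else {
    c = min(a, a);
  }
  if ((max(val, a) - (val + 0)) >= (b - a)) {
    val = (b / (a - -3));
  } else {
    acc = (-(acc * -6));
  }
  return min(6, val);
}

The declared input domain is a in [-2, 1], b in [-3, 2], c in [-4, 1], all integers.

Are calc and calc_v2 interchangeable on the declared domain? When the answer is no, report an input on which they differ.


Input a=1, b=1, c=0: 0 from calc versus 2 from calc_v2.
verdict: not equivalent; witness: a=1, b=1, c=0


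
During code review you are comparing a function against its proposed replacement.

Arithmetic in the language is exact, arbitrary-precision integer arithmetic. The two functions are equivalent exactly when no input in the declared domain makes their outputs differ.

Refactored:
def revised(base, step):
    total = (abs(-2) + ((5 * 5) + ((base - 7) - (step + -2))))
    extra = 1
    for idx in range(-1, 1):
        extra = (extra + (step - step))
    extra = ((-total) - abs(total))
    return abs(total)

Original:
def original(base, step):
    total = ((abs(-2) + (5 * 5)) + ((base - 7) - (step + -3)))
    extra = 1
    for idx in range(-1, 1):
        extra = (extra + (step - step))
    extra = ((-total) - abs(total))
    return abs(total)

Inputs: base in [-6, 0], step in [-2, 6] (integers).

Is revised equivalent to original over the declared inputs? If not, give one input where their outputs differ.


The rewrite breaks on base=-6, step=-2, where the results are 19 and 18.
original: total=19, then extra=1, then (idx=-1), then extra=1, then (idx=0), then extra=1, then extra=-38, then returns 19
revised: total=18, then extra=1, then (idx=-1), then extra=1, then (idx=0), then extra=1, then extra=-36, then returns 18
verdict: not equivalent; witness: base=-6, step=-2


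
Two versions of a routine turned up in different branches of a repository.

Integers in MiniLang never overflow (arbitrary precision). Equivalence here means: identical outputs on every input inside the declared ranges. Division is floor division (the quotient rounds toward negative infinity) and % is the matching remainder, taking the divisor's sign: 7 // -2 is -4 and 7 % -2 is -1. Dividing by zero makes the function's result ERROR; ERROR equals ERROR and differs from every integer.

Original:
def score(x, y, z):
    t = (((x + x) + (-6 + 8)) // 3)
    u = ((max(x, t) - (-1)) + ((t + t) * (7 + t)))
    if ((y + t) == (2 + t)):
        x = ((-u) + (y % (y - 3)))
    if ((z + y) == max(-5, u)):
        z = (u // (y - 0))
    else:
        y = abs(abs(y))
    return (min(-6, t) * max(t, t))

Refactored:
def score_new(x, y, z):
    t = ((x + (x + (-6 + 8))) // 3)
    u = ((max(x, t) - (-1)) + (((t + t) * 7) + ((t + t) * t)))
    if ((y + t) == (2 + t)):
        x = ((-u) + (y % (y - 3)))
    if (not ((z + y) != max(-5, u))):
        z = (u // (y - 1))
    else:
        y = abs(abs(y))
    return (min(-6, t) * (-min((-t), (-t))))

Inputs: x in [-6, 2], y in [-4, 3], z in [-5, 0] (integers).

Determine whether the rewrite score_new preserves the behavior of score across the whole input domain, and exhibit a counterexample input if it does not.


Take x=-6, y=0, z=-5.
score: t := -4 | u := -27 | ((y + t) == (2 + t)): false | ((z + y) == max(-5, u)): true | divide-by-zero, output ERROR
score_new: t := -4 | u := -27 | ((y + t) == (2 + t)): false | (not ((z + y) != max(-5, u))): true | z := 27 | result 24
ERROR != 24, so the rewrite changes behavior.
verdict: not equivalent; witness: x=-6, y=0, z=-5


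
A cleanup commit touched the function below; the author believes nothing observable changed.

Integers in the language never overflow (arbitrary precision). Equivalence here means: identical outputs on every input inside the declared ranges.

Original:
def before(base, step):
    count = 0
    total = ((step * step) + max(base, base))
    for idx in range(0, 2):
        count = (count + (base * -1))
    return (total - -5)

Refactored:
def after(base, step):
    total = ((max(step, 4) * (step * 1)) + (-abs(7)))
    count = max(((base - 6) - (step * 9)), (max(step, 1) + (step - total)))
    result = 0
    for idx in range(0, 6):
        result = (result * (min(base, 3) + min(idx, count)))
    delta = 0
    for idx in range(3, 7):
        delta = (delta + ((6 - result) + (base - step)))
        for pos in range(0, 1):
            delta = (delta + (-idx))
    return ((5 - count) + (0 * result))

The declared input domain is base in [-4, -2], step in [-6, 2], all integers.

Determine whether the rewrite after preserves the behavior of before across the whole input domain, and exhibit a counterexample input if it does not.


Run the pair on base=-4, step=-6.
before: count = 0; total = 32; [idx=0]; count = 4; [idx=1]; count = 8; return 37
after: total = -31; count = 44; result = 0; [idx=0]; result = 0; [idx=1]; result = 0; [idx=2]; result = 0; [idx=3]; result = 0; [idx=4]; result = 0; [idx=5]; result = 0; delta = 0; [idx=3]; delta = 8; [pos=0]; delta = 5; [idx=4]; delta = 13; [pos=0]; delta = 9; [idx=5]; delta = 17; [pos=0]; delta = 12; [idx=6]; delta = 20; [pos=0]; delta = 14; return -39
37 != -39, so the rewrite changes behavior.
verdict: not equivalent; witness: base=-4, step=-6


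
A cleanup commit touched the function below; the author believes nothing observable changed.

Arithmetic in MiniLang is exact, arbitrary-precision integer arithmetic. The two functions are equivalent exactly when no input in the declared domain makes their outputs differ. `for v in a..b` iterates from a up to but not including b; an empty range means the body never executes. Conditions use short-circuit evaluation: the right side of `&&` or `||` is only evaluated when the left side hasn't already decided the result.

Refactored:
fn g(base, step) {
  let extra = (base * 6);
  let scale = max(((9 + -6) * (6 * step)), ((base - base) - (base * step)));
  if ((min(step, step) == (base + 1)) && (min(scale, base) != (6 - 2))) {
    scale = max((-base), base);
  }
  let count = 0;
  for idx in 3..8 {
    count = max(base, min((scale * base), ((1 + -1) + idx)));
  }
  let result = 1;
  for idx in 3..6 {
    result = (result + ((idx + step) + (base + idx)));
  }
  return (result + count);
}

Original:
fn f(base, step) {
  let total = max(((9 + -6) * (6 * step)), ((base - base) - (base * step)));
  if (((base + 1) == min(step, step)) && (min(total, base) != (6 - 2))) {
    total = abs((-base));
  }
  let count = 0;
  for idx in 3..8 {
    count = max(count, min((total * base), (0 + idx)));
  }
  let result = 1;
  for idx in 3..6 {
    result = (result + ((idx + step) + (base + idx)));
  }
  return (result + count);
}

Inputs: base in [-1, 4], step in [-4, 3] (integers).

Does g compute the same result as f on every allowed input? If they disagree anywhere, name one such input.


Run the pair on base=-1, step=0.
f: total = 0; (((base + 1) == min(step, step)) && (min(total, base) != (6 - 2))) -> true; total = 1; count = 0; [idx=3]; count = 0; [idx=4]; count = 0; [idx=5]; count = 0; [idx=6]; count = 0; [idx=7]; count = 0; result = 1; [idx=3]; result = 6; [idx=4]; result = 13; [idx=5]; result = 22; return 22
g: extra = -6; scale = 0; ((min(step, step) == (base + 1)) && (min(scale, base) != (6 - 2))) -> true; scale = 1; count = 0; [idx=3]; count = -1; [idx=4]; count = -1; [idx=5]; count = -1; [idx=6]; count = -1; [idx=7]; count = -1; result = 1; [idx=3]; result = 6; [idx=4]; result = 13; [idx=5]; result = 22; return 21
22 against 21: the behavior changed.
verdict: not equivalent; witness: base=-1, step=0


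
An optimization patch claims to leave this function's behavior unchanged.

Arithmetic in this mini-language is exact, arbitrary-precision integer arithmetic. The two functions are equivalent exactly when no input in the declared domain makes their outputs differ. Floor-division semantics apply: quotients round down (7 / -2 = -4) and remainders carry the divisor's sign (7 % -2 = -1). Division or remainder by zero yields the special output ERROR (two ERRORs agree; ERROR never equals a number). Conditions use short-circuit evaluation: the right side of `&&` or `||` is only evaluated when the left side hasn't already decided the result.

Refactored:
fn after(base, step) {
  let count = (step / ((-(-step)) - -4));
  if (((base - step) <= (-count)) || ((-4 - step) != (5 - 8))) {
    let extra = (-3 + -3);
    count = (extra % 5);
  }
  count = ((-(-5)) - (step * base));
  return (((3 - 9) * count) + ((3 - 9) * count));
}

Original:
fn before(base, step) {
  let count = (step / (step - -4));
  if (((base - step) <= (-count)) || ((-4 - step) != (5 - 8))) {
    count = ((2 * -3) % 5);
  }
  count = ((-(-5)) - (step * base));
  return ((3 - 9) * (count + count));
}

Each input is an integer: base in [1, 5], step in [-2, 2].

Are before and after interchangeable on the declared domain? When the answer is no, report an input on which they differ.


The two are interchangeable: arithmetic usage differs; and constant usage differs; and statement counts differ; and local variable names differ, and every declared input agrees.
Tracing base=2, step=-2: before: count := -1 | (((base - step) <= (-count)) || ((-4 - step) != (5 - 8))): true | count := 4 | count := 9 | result -108 | after: count := -1 | (((base - step) <= (-count)) || ((-4 - step) != (5 - 8))): true | extra := -6 | count := 4 | count := 9 | result -108 — matching result -108.
Checked all 25 inputs in the declared domain: the outputs agree on every one.
verdict: equivalent


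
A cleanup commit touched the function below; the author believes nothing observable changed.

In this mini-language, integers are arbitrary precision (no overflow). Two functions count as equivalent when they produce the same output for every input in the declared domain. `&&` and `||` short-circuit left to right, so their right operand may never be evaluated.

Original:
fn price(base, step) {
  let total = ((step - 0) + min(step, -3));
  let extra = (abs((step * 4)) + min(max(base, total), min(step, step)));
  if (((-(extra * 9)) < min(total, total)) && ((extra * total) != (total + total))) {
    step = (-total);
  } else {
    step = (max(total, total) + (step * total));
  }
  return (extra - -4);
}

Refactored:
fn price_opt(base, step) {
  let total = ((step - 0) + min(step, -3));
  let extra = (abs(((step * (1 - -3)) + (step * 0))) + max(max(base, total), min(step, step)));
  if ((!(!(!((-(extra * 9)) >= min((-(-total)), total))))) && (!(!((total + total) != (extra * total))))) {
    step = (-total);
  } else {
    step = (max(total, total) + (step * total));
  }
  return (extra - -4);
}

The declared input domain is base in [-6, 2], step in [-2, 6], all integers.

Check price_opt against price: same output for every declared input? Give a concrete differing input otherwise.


Not equivalent: base=-6, step=-2 separates them (7 vs 10).
price: total=-5, then extra=3, then (((-(extra * 9)) < min(total, total)) && ((extra * total) != (total + total))) is true, then step=5, then returns 7
price_opt: total=-5, then extra=6, then ((!(!(!((-(extra * 9)) >= min((-(-total)), total))))) && (!(!((total + total) != (extra * total))))) is true, then step=5, then returns 10
verdict: not equivalent; witness: base=-6, step=-2


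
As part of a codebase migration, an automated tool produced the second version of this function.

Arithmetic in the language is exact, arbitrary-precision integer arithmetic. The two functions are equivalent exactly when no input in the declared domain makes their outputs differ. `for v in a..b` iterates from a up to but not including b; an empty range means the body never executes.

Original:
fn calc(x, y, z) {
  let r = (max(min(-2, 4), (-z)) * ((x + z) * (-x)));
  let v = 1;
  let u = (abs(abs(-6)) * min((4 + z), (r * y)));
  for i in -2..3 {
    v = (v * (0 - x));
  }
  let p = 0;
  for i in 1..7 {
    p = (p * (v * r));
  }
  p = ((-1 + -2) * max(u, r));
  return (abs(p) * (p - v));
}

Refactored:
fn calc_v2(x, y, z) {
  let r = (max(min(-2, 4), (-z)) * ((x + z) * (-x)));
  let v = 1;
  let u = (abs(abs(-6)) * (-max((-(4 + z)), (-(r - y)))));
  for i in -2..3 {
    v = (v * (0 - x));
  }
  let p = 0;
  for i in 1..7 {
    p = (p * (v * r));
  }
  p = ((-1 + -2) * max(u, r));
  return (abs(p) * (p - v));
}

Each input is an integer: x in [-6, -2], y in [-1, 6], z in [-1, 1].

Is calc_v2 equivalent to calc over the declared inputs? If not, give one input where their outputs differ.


The rewrite breaks on x=-6, y=-1, z=-1, where the results are -422820 and -963900.
calc: r=-42, then v=1, then u=18, then (i=-2), then v=6, then (i=-1), then v=36, then (i=0), then v=216, then (i=1), then v=1296, then (i=2), then v=7776, then p=0, then (i=1), then p=0, then (i=2), then p=0, then (i=3), then p=0, then (i=4), then p=0, then (i=5), then p=0, then (i=6), then p=0, then p=-54, then returns -422820
calc_v2: r=-42, then v=1, then u=-246, then (i=-2), then v=6, then (i=-1), then v=36, then (i=0), then v=216, then (i=1), then v=1296, then (i=2), then v=7776, then p=0, then (i=1), then p=0, then (i=2), then p=0, then (i=3), then p=0, then (i=4), then p=0, then (i=5), then p=0, then (i=6), then p=0, then p=126, then returns -963900
verdict: not equivalent; witness: x=-6, y=-1, z=-1


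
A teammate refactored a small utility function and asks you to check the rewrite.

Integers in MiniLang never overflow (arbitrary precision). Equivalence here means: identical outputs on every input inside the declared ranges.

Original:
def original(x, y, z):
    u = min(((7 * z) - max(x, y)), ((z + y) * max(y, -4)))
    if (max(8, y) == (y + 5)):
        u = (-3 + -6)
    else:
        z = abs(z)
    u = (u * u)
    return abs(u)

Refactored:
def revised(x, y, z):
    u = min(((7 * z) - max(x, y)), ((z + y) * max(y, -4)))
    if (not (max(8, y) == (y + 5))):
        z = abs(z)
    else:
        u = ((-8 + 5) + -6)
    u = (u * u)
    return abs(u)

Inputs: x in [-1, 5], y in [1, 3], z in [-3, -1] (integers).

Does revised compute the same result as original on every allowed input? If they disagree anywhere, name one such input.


Comparing the listings, the differences include: boolean connective usage differs; constant usage differs; arithmetic usage differs.
Tracing x=5, y=1, z=-1: original: u = -12; (max(8, y) == (y + 5)) -> false; z = 1; u = 144; return 144 | revised: u = -12; (not (max(8, y) == (y + 5))) -> true; z = 1; u = 144; return 144 — matching result 144.
Across all 63 domain points the two functions coincide.
verdict: equivalent


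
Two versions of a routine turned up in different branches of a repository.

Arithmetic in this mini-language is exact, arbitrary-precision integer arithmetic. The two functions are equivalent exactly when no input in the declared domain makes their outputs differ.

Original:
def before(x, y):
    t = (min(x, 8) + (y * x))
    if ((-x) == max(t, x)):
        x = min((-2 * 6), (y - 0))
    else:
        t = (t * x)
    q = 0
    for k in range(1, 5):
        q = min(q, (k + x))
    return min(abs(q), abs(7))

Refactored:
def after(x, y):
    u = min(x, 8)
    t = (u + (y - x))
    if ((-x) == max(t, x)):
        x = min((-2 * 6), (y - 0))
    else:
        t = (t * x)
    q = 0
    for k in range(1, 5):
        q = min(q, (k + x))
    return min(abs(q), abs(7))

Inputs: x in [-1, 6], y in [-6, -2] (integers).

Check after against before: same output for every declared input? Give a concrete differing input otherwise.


Input x=-1, y=-2: 7 from before versus 0 from after.
verdict: not equivalent; witness: x=-1, y=-2


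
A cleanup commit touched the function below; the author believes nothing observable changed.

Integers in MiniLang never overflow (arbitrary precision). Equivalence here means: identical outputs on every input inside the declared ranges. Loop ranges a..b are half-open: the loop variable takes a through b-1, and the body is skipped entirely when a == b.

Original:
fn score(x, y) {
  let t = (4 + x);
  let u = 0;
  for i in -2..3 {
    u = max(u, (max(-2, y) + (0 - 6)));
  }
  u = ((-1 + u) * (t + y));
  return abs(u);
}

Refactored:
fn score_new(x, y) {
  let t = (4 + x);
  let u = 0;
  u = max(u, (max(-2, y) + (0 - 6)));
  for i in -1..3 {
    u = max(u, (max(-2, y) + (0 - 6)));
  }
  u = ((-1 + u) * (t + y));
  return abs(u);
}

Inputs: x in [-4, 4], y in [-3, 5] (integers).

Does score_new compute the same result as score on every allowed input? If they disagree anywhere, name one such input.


Although statement counts differ, plus min/max/abs usage differs, plus loop structure differs, plus arithmetic usage differs, plus constant usage differs, 81/81 inputs agree.
verdict: equivalent


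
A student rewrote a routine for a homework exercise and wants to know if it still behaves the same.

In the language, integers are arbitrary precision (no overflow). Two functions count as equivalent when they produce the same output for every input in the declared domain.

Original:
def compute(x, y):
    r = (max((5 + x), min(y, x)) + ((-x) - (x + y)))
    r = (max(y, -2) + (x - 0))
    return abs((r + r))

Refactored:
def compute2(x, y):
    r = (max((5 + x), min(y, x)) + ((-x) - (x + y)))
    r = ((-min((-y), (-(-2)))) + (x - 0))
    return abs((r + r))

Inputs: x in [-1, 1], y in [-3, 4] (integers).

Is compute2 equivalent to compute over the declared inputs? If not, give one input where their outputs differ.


Behavior is preserved: although min/max/abs usage differs, the outputs never diverge.
Tracing x=0, y=0: compute: r=5, then r=0, then returns 0 | compute2: r=5, then r=0, then returns 0 — matching result 0.
Every one of the 24 inputs gives matching results.
verdict: equivalent


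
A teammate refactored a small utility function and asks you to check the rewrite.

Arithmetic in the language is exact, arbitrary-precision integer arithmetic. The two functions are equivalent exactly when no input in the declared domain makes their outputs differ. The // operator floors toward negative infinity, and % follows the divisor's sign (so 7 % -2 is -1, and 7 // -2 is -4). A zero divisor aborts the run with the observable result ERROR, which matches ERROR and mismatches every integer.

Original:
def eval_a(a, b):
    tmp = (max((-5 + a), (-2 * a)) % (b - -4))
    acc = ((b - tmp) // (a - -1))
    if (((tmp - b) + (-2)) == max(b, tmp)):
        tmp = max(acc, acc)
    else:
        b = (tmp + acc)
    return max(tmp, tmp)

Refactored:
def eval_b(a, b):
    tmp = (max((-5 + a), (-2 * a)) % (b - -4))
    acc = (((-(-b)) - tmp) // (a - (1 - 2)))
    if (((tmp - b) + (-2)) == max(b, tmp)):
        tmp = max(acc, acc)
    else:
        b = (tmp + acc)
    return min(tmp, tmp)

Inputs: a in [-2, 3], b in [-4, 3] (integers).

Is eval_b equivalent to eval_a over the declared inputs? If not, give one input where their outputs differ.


Although `max(tmp, tmp)` became `min(tmp, tmp)`, no input in the stated domain can expose it.
Spot check at a=1, b=3 — eval_a: tmp=5, then acc=-1, then (((tmp - b) + (-2)) == max(b, tmp)) is false, then b=4, then returns 5. eval_b: tmp=5, then acc=-1, then (((tmp - b) + (-2)) == max(b, tmp)) is false, then b=4, then returns 5. Both give 5.
Across all 48 domain points the two functions coincide.
verdict: equivalent
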